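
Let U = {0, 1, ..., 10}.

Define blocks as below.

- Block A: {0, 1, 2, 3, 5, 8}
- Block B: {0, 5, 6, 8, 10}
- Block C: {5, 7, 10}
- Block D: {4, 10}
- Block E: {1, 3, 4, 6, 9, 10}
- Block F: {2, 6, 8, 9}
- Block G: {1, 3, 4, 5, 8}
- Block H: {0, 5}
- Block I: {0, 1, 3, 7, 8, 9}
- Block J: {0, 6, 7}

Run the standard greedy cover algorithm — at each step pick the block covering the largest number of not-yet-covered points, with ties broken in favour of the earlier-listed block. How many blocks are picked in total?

Greedy: pick A (covers 6 new) → pick E (covers 4 new) → pick C (covers 1 new). Total picks: 3.

3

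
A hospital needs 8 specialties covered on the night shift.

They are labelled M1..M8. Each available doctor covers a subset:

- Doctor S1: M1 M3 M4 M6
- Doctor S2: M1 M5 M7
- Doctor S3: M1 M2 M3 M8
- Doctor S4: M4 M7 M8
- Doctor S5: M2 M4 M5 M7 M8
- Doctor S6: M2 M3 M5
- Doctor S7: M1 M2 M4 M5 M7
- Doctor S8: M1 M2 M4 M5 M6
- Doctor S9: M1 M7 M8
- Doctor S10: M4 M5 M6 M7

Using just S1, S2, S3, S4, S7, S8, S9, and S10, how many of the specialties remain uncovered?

0

Union of S1, S2, S3, S4, S7, S8, S9, S10 = {M1, M2, M3, M4, M5, M6, M7, M8} — that's every specialty, so 0 are uncovered.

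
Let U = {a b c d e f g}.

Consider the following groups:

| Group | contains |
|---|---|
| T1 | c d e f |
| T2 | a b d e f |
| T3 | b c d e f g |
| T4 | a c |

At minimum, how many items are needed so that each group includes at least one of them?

2

H = {a, c} meets every group (each contains at least one member of H), and |H| = 2.
No single item lies in every group, so at least 2 are needed and 2 is optimal.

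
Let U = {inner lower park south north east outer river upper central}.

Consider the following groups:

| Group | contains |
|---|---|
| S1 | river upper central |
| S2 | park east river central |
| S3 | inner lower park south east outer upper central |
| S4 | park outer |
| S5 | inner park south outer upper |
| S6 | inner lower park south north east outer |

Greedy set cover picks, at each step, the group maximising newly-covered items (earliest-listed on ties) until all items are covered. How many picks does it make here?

Greedy: pick S3 (covers 8 new) → pick S1 (covers 1 new) → pick S6 (covers 1 new). Total picks: 3.
(The true minimum cover uses only 2 groups, so greedy is not optimal here.)

3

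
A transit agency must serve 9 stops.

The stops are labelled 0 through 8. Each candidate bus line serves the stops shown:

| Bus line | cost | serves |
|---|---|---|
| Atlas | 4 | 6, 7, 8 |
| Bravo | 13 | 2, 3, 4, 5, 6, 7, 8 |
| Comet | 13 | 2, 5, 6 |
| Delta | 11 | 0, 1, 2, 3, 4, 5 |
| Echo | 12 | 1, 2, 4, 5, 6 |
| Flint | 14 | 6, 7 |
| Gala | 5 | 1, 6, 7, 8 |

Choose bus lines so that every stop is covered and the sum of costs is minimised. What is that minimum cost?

15

Atlas, Delta together cover every stop (Atlas ∪ Delta = {0, 1, 2, 3, 4, 5, 6, 7, 8}); total cost 4 + 11 = 15.
The greedy pick Gala, Delta costs 16; no covering selection beats 15.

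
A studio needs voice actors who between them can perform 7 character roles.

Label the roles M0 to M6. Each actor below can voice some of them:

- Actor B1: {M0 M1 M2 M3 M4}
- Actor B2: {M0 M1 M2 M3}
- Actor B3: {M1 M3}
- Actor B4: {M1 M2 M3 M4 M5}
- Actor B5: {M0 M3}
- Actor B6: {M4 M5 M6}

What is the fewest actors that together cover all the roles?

Take {B2, B6}. Their union is {M0, M1, M2, M3, M4, M5, M6}, which is all 7 roles.
No single actor has all 7 roles (the largest, B1, has 5), so 2 is optimal.

2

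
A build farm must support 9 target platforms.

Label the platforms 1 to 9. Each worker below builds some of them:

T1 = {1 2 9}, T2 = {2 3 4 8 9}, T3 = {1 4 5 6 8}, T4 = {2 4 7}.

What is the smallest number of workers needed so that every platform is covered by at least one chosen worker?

Take {T2, T3, T4}. Their union is {1, 2, 3, 4, 5, 6, 7, 8, 9}, which is all 9 platforms.
Only T2 contains 3, so T2 is forced; the remaining 4 platforms need at least 2 more workers (each remaining worker adds at most 3) — so at least 3 workers are needed, and 3 is optimal.

3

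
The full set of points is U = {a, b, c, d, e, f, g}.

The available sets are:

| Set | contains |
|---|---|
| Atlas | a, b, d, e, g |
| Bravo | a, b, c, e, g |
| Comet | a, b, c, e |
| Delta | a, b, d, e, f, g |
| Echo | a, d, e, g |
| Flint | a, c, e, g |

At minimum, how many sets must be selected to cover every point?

2

Take {Comet, Delta}. Their union is {a, b, c, d, e, f, g}, which is all 7 points.
No single set has all 7 points (the largest, Delta, has 6), so 2 is optimal.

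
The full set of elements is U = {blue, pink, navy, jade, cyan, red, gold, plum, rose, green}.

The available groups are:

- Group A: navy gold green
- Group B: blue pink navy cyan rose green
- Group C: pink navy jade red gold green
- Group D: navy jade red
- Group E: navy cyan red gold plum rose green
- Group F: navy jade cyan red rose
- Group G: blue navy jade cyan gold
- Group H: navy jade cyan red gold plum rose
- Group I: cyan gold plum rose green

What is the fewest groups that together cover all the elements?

B and H together: B ∪ H = {blue, pink, navy, jade, cyan, red, gold, plum, rose, green} — every element is covered.
No single group has all 10 elements (the largest, E, has 7), so 2 is optimal.

2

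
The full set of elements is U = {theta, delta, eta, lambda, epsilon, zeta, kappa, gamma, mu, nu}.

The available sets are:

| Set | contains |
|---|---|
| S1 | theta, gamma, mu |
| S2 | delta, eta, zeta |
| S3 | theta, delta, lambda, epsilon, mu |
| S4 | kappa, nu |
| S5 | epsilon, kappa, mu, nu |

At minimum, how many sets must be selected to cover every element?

S1 and S2 and S3 and S5 together: S1 ∪ S2 ∪ S3 ∪ S5 = {theta, delta, eta, lambda, epsilon, zeta, kappa, gamma, mu, nu} — every element is covered.
Only S3 contains lambda, so S3 is forced; the remaining 5 elements need at least 3 more sets (each remaining set adds at most 2) — so at least 4 sets are needed, and 4 is optimal.

4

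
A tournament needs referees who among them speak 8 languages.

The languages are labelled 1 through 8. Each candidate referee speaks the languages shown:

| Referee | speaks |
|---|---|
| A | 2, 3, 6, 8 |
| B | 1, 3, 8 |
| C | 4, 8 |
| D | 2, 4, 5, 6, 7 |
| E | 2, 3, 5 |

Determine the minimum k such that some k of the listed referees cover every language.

2

B and D together: B ∪ D = {1, 2, 3, 4, 5, 6, 7, 8} — every language is covered.
No single referee has all 8 languages (the largest, D, has 5), so 2 is optimal.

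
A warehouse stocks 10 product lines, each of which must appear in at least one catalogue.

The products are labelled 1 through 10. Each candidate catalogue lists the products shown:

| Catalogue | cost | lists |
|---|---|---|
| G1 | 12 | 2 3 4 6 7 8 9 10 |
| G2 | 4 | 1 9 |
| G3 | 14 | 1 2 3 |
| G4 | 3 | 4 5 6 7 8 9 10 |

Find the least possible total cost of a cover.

G3, G4 together cover every product (G3 ∪ G4 = {1, 2, 3, 4, 5, 6, 7, 8, 9, 10}); total cost 14 + 3 = 17.
The greedy pick G4, G2, G1 costs 19; no covering selection beats 17.

17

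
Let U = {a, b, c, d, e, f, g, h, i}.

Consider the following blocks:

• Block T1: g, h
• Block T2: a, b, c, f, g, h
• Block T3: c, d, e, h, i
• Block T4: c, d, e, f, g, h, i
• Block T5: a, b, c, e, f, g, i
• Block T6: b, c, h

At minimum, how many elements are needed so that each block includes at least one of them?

Take T = {g, h}. Each listed block contains at least one of these, so T is a hitting set of size 2.
No single element lies in every block, so at least 2 are needed and 2 is optimal.

2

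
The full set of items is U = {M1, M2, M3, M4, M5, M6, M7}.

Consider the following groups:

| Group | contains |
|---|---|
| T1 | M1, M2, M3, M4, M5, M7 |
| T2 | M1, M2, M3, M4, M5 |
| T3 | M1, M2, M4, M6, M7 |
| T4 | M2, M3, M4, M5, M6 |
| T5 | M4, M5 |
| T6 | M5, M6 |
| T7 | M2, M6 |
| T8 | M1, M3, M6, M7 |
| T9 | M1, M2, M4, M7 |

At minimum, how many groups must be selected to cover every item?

T4 and T9 cover everything between them: the union {M1, M2, M3, M4, M5, M6, M7} is all of U.
No single group has all 7 items (the largest, T1, has 6), so 2 is optimal.

2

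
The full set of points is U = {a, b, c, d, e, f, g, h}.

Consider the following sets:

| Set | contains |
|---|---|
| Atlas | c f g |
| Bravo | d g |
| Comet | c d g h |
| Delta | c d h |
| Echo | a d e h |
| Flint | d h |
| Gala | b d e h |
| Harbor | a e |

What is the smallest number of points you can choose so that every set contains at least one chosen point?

The 3 points {a, d, g} hit every set.
The sets Atlas, Flint, Harbor are pairwise disjoint, so any hitting set needs a separate point for each — at least 3. Hence 3 is optimal.

3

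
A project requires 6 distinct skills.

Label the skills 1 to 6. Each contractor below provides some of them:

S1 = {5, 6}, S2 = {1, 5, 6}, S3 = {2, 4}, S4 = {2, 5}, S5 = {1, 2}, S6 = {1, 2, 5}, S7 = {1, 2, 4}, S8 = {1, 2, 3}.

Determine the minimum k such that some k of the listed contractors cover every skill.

Take {S2, S3, S8}. Their union is {1, 2, 3, 4, 5, 6}, which is all 6 skills.
Only S8 contains 3, so S8 is forced; the remaining 3 skills need at least 2 more contractors (each remaining contractor adds at most 2) — so at least 3 contractors are needed, and 3 is optimal.

3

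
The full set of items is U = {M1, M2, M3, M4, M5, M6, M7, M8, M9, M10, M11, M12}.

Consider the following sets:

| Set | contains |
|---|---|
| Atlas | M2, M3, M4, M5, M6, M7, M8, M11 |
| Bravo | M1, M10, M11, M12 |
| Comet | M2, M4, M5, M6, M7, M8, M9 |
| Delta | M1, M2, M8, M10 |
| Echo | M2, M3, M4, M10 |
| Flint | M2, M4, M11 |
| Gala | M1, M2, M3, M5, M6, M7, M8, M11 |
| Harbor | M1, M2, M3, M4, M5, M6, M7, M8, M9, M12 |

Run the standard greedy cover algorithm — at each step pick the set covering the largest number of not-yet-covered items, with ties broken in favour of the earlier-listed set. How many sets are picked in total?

Greedy: pick Harbor (covers 10 new) → pick Bravo (covers 2 new). Total picks: 2.

2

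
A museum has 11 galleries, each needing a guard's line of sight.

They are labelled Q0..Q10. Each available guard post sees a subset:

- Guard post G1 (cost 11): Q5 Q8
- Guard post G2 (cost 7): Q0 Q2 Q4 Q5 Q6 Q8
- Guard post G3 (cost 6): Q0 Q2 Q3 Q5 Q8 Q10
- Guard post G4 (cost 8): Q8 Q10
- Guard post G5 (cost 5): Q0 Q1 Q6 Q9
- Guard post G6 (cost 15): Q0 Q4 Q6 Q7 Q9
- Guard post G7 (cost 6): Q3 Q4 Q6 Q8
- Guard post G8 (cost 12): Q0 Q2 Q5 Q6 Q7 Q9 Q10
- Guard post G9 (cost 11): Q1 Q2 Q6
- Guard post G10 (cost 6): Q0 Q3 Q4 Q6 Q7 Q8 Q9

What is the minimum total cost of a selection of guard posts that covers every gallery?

G3, G5, G10 together cover every gallery (G3 ∪ G5 ∪ G10 = {Q0, Q1, Q2, Q3, Q4, Q5, Q6, Q7, Q8, Q9, Q10}); total cost 6 + 5 + 6 = 17.
No covering selection has total cost below 17.

17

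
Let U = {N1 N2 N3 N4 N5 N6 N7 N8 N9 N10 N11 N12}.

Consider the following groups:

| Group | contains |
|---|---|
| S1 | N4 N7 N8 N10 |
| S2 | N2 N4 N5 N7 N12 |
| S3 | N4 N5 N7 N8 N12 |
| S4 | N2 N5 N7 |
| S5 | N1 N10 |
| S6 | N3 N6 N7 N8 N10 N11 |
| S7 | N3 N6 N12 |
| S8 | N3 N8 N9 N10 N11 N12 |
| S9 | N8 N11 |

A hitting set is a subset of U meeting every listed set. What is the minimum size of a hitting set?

The 4 points {N2, N8, N10, N12} hit every group.
The groups S4, S5, S7, S9 are pairwise disjoint, so any hitting set needs a separate point for each — at least 4. Hence 4 is optimal.

4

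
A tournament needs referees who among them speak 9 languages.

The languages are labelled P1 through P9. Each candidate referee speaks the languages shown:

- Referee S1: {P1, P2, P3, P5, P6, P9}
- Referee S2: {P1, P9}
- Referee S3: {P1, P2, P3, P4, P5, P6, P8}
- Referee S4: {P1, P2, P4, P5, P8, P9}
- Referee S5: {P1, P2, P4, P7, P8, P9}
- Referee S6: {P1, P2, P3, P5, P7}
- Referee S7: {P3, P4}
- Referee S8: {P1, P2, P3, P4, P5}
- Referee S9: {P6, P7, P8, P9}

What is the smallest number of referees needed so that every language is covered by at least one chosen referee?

2

Take {S8, S9}. Their union is {P1, P2, P3, P4, P5, P6, P7, P8, P9}, which is all 9 languages.
No single referee has all 9 languages (the largest, S3, has 7), so 2 is optimal.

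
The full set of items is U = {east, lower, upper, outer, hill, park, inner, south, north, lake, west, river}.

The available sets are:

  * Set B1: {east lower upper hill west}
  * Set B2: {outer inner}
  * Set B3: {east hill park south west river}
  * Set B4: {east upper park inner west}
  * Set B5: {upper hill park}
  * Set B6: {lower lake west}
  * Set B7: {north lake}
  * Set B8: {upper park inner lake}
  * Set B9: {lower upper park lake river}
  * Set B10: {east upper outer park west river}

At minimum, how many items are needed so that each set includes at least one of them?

H = {upper, outer, lake, west} meets every set (each contains at least one member of H), and |H| = 4.
No choice of 3 items meets every set, so 4 is the minimum.

4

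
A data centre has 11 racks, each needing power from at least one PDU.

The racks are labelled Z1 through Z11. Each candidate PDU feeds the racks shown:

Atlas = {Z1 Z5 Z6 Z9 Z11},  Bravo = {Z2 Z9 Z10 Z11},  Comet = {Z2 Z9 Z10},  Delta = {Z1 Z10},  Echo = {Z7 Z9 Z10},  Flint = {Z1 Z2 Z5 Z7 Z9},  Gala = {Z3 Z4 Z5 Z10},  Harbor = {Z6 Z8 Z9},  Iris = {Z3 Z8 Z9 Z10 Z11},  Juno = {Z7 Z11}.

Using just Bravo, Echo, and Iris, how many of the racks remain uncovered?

4

Union of Bravo, Echo, Iris = {Z2, Z3, Z7, Z8, Z9, Z10, Z11}.
Not covered: Z1, Z4, Z5, Z6 — 4 racks.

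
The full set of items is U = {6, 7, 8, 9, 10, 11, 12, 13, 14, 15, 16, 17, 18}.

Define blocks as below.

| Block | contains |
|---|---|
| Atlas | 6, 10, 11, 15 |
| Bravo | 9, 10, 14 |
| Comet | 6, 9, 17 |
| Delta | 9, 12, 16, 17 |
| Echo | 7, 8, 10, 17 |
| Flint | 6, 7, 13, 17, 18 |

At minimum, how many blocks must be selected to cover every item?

5

Atlas, Bravo, Delta, Echo, and Flint cover everything between them: the union {6, 7, 8, 9, 10, 11, 12, 13, 14, 15, 16, 17, 18} is all of U.
No 4 of the 6 blocks cover everything (all 15 combinations miss at least one item), so 5 is optimal.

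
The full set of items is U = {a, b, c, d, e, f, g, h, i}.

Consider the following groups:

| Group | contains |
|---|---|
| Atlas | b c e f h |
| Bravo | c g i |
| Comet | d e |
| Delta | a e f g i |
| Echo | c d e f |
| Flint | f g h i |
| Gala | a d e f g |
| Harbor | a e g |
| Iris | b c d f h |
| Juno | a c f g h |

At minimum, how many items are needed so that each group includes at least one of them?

Take T = {c, e, i}. Each listed group contains at least one of these, so T is a hitting set of size 3.
No choice of 2 items meets every group, so 3 is the minimum.

3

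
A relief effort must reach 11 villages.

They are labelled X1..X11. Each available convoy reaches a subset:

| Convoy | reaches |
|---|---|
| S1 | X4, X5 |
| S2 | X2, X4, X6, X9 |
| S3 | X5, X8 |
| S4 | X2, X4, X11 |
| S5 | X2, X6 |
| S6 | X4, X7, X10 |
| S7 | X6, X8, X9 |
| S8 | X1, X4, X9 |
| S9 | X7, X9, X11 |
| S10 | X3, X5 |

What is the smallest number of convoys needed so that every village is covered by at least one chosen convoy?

Take {S4, S6, S7, S8, S10}. Their union is {X1, X2, X3, X4, X5, X6, X7, X8, X9, X10, X11}, which is all 11 villages.
Only S8 contains X1, so S8 is forced; the remaining 8 villages need at least 4 more convoys (each remaining convoy adds at most 2) — so at least 5 convoys are needed, and 5 is optimal.

5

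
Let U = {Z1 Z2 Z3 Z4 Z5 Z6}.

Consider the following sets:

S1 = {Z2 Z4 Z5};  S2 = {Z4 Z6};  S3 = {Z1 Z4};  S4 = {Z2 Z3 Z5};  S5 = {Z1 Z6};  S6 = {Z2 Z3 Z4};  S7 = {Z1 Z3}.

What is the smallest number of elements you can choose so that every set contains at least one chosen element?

Take H = {Z1, Z2, Z4}. Each listed set contains at least one of these, so H is a hitting set of size 3.
No choice of 2 elements meets every set, so 3 is the minimum.

3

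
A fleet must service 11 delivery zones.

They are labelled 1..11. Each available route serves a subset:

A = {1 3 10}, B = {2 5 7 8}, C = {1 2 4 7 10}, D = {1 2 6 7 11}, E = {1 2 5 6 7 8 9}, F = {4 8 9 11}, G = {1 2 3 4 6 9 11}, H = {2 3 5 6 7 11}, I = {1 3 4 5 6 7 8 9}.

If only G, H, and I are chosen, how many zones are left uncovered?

Union of G, H, I = {1, 2, 3, 4, 5, 6, 7, 8, 9, 11}.
Not covered: 10 — 1 zone.

1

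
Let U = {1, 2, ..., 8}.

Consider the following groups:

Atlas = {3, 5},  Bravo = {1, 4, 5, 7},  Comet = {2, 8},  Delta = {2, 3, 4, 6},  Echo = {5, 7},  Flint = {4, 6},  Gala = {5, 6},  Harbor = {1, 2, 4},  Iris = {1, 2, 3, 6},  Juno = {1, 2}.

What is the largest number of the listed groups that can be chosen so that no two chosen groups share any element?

3

Echo, Flint, Juno are pairwise disjoint (Echo={5,7}; Flint={4,6}; Juno={1,2}).
Every remaining group overlaps one of these, and no 4 of the listed groups are pairwise disjoint, so 3 is the maximum.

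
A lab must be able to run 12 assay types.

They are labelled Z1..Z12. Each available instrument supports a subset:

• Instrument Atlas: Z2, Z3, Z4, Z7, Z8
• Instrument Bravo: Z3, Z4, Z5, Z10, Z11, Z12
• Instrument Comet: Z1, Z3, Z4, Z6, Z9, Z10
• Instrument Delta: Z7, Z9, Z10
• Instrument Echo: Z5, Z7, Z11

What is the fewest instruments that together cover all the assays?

Atlas and Bravo and Comet together: Atlas ∪ Bravo ∪ Comet = {Z1, Z2, Z3, Z4, Z5, Z6, Z7, Z8, Z9, Z10, Z11, Z12} — every assay is covered.
Only Comet contains Z1, so Comet is forced; the remaining 6 assays need at least 2 more instruments (each remaining instrument adds at most 3) — so at least 3 instruments are needed, and 3 is optimal.

3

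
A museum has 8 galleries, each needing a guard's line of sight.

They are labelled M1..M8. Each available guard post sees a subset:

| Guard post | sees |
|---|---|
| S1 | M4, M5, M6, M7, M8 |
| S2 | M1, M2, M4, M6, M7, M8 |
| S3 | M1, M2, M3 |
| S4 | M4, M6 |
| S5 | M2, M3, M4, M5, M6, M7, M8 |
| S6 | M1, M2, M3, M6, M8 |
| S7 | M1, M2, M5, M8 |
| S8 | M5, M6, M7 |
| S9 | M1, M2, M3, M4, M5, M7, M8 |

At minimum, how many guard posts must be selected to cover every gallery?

2

Take {S5, S9}. Their union is {M1, M2, M3, M4, M5, M6, M7, M8}, which is all 8 galleries.
No single guard post has all 8 galleries (the largest, S5, has 7), so 2 is optimal.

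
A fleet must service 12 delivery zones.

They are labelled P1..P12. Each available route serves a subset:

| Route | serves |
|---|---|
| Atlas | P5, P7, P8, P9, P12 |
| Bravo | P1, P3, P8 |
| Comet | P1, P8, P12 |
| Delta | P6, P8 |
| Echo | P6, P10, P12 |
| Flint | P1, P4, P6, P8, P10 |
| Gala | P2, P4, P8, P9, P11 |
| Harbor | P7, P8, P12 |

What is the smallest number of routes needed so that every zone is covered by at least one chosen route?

Take {Atlas, Bravo, Echo, Gala}. Their union is {P1, P2, P3, P4, P5, P6, P7, P8, P9, P10, P11, P12}, which is all 12 zones.
Only Gala contains P2, so Gala is forced; the remaining 7 zones need at least 3 more routes (each remaining route adds at most 3) — so at least 4 routes are needed, and 4 is optimal.

4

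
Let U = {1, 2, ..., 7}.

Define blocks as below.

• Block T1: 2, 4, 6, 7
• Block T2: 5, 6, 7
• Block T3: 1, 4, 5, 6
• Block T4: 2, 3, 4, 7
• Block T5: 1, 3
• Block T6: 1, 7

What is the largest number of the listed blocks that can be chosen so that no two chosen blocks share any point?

T1, T5 are pairwise disjoint (T1={2,4,6,7}; T5={1,3}).
Every remaining block overlaps one of these, and no 3 of the listed blocks are pairwise disjoint, so 2 is the maximum.

2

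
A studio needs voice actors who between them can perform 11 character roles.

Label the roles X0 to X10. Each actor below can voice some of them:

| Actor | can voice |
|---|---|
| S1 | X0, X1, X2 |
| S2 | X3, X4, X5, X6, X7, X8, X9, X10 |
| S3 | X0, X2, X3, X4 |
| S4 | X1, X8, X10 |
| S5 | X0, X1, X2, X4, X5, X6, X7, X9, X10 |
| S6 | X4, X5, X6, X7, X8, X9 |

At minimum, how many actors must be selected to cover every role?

2

Take {S2, S5}. Their union is {X0, X1, X2, X3, X4, X5, X6, X7, X8, X9, X10}, which is all 11 roles.
No single actor has all 11 roles (the largest, S5, has 9), so 2 is optimal.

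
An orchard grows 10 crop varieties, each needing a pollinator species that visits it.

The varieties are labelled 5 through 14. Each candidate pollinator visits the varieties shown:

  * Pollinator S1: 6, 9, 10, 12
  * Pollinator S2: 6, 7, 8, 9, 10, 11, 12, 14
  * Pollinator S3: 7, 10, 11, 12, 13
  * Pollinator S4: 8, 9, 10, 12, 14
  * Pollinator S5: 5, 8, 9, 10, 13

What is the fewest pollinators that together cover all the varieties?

2

Take {S2, S5}. Their union is {5, 6, 7, 8, 9, 10, 11, 12, 13, 14}, which is all 10 varieties.
No single pollinator has all 10 varieties (the largest, S2, has 8), so 2 is optimal.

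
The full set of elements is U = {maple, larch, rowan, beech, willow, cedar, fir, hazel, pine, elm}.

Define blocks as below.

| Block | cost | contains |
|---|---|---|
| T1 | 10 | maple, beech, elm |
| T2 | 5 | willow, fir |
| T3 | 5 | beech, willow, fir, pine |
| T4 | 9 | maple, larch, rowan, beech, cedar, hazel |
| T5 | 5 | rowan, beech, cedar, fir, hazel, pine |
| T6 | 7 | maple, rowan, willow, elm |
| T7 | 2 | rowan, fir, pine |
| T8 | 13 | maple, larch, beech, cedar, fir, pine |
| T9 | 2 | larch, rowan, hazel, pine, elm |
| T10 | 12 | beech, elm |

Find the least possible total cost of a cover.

14

T5, T6, T9 together cover every element (T5 ∪ T6 ∪ T9 = {maple, larch, rowan, beech, willow, cedar, fir, hazel, pine, elm}); total cost 5 + 7 + 2 = 14.
The greedy pick T9, T3, T4 costs 16; no covering selection beats 14.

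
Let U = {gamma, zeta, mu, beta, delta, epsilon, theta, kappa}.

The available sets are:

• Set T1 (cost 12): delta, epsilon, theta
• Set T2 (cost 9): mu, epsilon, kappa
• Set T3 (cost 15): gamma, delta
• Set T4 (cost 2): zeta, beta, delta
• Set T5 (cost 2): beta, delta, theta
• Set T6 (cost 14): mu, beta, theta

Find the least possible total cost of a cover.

T2, T3, T4, T5 together cover every item (T2 ∪ T3 ∪ T4 ∪ T5 = {gamma, zeta, mu, beta, delta, epsilon, theta, kappa}); total cost 9 + 15 + 2 + 2 = 28.
No covering selection has total cost below 28.

28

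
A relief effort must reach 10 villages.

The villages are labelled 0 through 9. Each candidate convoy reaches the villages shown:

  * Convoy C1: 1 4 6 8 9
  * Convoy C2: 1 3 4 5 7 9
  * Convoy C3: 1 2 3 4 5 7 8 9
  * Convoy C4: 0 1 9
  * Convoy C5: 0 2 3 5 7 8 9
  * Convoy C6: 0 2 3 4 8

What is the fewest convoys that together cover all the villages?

C1 and C5 together: C1 ∪ C5 = {0, 1, 2, 3, 4, 5, 6, 7, 8, 9} — every village is covered.
No single convoy has all 10 villages (the largest, C3, has 8), so 2 is optimal.

2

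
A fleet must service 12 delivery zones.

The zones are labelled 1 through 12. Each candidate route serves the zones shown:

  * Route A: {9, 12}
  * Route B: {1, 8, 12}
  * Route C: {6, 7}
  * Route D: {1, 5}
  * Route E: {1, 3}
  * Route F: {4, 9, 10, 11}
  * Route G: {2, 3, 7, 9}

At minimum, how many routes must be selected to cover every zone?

5

B and C and D and F and G together: B ∪ C ∪ D ∪ F ∪ G = {1, 2, 3, 4, 5, 6, 7, 8, 9, 10, 11, 12} — every zone is covered.
No 4 of the 7 routes cover everything (all 35 combinations miss at least one zone), so 5 is optimal.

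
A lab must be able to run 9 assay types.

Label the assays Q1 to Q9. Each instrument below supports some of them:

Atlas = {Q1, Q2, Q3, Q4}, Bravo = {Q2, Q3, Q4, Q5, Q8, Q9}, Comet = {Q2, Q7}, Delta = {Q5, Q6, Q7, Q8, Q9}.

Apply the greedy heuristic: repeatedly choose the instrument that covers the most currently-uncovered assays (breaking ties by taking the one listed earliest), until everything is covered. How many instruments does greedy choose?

Greedy: pick Bravo (covers 6 new) → pick Delta (covers 2 new) → pick Atlas (covers 1 new). Total picks: 3.
(The true minimum cover uses only 2 instruments, so greedy is not optimal here.)

3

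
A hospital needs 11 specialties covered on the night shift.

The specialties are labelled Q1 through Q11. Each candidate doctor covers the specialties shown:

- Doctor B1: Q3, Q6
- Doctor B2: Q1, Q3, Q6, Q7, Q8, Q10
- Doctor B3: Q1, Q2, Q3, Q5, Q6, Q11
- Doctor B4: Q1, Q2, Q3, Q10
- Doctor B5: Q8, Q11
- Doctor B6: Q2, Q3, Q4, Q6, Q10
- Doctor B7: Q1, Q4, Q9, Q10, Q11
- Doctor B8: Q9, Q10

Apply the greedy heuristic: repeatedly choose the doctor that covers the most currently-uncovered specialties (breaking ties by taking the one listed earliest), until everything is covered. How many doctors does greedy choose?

3

Greedy: pick B2 (covers 6 new) → pick B3 (covers 3 new) → pick B7 (covers 2 new). Total picks: 3.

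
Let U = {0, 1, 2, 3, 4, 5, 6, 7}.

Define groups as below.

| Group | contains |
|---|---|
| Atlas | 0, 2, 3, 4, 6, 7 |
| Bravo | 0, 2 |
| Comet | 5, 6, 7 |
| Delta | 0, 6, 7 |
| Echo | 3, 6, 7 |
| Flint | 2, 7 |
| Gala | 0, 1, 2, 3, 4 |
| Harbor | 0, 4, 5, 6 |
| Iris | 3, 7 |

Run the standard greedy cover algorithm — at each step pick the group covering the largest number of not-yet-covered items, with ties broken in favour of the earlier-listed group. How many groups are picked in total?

Greedy: pick Atlas (covers 6 new) → pick Comet (covers 1 new) → pick Gala (covers 1 new). Total picks: 3.
(The true minimum cover uses only 2 groups, so greedy is not optimal here.)

3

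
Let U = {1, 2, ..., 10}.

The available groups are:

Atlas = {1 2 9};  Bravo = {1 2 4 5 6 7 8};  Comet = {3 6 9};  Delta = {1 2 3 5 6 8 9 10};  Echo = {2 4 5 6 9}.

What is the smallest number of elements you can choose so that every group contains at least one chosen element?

Take H = {1, 9}. Each listed group contains at least one of these, so H is a hitting set of size 2.
No single element lies in every group, so at least 2 are needed and 2 is optimal.

2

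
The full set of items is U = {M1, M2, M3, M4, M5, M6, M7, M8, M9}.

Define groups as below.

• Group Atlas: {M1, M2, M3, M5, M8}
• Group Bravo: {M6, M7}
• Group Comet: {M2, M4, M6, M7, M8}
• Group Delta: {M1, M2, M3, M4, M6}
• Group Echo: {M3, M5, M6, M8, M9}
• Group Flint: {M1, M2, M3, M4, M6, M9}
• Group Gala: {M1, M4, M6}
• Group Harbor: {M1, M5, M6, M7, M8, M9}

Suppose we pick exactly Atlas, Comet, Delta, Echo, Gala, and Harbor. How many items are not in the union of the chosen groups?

Union of Atlas, Comet, Delta, Echo, Gala, Harbor = {M1, M2, M3, M4, M5, M6, M7, M8, M9} — that's every item, so 0 are uncovered.

0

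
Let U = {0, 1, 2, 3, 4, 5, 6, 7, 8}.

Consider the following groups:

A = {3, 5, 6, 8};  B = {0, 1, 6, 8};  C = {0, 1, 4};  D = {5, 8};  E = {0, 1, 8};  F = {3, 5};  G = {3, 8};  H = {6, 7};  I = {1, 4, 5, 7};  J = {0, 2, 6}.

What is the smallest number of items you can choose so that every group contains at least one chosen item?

4

Take T = {1, 3, 5, 6}. Each listed group contains at least one of these, so T is a hitting set of size 4.
No choice of 3 items meets every group, so 4 is the minimum.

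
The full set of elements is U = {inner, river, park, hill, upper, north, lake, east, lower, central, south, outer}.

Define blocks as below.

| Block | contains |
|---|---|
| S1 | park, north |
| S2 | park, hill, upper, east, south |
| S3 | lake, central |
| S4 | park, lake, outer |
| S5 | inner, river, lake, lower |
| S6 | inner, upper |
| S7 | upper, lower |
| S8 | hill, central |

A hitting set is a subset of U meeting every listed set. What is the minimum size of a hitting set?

Take H = {inner, park, upper, central}. Each listed block contains at least one of these, so H is a hitting set of size 4.
No choice of 3 elements meets every block, so 4 is the minimum.

4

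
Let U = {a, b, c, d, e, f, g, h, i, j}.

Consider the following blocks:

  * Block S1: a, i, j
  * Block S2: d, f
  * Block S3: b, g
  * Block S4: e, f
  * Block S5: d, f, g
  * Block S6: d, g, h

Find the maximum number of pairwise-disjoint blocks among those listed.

3

S1, S4, S6 are pairwise disjoint (S1={a,i,j}; S4={e,f}; S6={d,g,h}).
Every remaining block overlaps one of these, and no 4 of the listed blocks are pairwise disjoint, so 3 is the maximum.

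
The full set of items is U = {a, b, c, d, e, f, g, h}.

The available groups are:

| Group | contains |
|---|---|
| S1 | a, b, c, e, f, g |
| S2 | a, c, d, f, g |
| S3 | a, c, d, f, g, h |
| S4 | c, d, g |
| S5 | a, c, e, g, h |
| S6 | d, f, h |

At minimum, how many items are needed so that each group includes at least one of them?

2

Take T = {d, g}. Each listed group contains at least one of these, so T is a hitting set of size 2.
No single item lies in every group, so at least 2 are needed and 2 is optimal.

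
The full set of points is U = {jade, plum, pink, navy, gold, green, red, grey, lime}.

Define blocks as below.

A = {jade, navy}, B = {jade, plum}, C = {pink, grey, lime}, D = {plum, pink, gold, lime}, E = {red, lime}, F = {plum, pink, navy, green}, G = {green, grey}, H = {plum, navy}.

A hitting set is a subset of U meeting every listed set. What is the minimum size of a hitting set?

4

T = {jade, plum, grey, lime} meets every block (each contains at least one member of T), and |T| = 4.
No choice of 3 points meets every block, so 4 is the minimum.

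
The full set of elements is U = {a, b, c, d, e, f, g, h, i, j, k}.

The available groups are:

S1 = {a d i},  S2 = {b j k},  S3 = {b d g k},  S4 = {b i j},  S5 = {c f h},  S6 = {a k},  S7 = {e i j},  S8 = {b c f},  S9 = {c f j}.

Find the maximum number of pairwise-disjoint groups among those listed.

3

S3, S5, S7 are pairwise disjoint (S3={b,d,g,k}; S5={c,f,h}; S7={e,i,j}).
Every remaining group overlaps one of these, and no 4 of the listed groups are pairwise disjoint, so 3 is the maximum.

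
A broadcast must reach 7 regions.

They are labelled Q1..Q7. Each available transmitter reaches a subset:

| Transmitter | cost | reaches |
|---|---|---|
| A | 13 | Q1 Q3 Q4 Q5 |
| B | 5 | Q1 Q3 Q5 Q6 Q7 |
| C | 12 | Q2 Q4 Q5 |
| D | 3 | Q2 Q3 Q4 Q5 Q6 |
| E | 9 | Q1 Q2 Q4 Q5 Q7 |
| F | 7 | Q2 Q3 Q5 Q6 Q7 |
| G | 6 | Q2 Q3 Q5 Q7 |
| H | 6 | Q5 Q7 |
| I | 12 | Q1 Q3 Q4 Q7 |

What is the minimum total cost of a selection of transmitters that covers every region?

8

B, D together cover every region (B ∪ D = {Q1, Q2, Q3, Q4, Q5, Q6, Q7}); total cost 5 + 3 = 8.
No covering selection has total cost below 8.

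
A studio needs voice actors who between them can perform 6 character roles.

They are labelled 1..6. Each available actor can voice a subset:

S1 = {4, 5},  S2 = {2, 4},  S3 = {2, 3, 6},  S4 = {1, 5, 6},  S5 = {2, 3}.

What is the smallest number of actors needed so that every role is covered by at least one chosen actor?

Take {S2, S4, S5}. Their union is {1, 2, 3, 4, 5, 6}, which is all 6 roles.
Only S4 contains 1, so S4 is forced; the remaining 3 roles need at least 2 more actors (each remaining actor adds at most 2) — so at least 3 actors are needed, and 3 is optimal.

3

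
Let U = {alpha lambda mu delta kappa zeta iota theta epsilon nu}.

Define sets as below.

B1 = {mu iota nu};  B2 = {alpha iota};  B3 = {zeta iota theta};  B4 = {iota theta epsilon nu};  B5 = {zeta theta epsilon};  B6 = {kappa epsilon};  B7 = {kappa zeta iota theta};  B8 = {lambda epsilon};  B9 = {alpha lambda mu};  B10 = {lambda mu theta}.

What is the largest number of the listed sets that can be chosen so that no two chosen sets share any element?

3

B2, B6, B10 are pairwise disjoint (B2={alpha,iota}; B6={kappa,epsilon}; B10={lambda,mu,theta}).
Every remaining set overlaps one of these, and no 4 of the listed sets are pairwise disjoint, so 3 is the maximum.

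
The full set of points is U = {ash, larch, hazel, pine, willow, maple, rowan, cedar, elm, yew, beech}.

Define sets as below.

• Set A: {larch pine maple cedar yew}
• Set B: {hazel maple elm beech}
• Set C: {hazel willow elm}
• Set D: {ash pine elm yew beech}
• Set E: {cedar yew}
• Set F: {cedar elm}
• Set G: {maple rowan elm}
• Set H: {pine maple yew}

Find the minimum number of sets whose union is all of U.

A and C and D and G together: A ∪ C ∪ D ∪ G = {ash, larch, hazel, pine, willow, maple, rowan, cedar, elm, yew, beech} — every point is covered.
No 3 of the 8 sets cover everything (all 56 combinations miss at least one point), so 4 is optimal.

4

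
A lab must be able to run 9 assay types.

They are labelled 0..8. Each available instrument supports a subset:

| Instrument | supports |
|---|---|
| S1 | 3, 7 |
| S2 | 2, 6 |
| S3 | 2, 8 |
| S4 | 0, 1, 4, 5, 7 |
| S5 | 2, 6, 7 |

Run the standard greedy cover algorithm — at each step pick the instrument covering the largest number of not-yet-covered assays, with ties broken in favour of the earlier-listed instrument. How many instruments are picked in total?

Greedy: pick S4 (covers 5 new) → pick S2 (covers 2 new) → pick S1 (covers 1 new) → pick S3 (covers 1 new). Total picks: 4.

4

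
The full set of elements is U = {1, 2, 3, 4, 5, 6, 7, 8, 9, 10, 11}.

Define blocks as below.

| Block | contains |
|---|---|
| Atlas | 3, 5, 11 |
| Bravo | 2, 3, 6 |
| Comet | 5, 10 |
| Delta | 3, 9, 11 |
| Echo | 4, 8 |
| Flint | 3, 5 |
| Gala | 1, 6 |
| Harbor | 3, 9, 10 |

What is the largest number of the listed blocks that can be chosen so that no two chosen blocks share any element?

4

Comet, Delta, Echo, Gala are pairwise disjoint (Comet={5,10}; Delta={3,9,11}; Echo={4,8}; Gala={1,6}).
Every remaining block overlaps one of these, and no 5 of the listed blocks are pairwise disjoint, so 4 is the maximum.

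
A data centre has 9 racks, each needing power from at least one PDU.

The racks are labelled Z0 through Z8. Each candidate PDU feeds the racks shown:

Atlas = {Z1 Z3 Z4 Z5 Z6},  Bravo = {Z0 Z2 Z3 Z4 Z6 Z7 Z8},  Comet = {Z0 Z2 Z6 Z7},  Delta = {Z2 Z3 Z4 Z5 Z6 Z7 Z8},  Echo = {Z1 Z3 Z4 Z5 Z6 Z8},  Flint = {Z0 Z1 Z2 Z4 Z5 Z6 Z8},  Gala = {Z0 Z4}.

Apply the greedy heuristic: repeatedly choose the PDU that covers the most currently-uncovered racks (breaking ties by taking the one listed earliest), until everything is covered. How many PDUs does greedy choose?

Greedy: pick Bravo (covers 7 new) → pick Atlas (covers 2 new). Total picks: 2.

2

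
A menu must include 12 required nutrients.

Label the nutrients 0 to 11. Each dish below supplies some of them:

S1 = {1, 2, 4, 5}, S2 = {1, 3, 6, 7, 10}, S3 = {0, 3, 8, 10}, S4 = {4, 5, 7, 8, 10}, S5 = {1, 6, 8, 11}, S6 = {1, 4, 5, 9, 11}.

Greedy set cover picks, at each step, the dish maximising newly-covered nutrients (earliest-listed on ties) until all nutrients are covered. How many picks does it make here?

Greedy: pick S2 (covers 5 new) → pick S6 (covers 4 new) → pick S3 (covers 2 new) → pick S1 (covers 1 new). Total picks: 4.

4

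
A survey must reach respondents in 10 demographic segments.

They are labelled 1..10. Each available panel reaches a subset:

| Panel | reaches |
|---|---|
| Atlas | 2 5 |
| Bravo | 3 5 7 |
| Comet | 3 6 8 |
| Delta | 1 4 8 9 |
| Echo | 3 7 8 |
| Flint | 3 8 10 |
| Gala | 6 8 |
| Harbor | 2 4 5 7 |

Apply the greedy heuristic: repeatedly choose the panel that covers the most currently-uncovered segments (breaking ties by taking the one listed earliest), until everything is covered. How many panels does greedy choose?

5

Greedy: pick Delta (covers 4 new) → pick Bravo (covers 3 new) → pick Atlas (covers 1 new) → pick Comet (covers 1 new) → pick Flint (covers 1 new). Total picks: 5.
(The true minimum cover uses only 4 panels, so greedy is not optimal here.)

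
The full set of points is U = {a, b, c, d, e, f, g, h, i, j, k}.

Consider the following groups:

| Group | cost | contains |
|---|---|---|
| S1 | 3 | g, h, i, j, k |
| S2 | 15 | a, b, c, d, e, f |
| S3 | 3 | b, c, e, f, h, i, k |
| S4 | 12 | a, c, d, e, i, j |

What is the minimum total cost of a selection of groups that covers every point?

S1, S3, S4 together cover every point (S1 ∪ S3 ∪ S4 = {a, b, c, d, e, f, g, h, i, j, k}); total cost 3 + 3 + 12 = 18.
No covering selection has total cost below 18.

18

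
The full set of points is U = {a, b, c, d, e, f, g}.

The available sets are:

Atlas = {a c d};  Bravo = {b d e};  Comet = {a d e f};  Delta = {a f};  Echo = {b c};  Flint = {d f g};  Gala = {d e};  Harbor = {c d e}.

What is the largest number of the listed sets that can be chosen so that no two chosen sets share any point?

Delta, Echo, Gala are pairwise disjoint (Delta={a,f}; Echo={b,c}; Gala={d,e}).
Every remaining set overlaps one of these, and no 4 of the listed sets are pairwise disjoint, so 3 is the maximum.

3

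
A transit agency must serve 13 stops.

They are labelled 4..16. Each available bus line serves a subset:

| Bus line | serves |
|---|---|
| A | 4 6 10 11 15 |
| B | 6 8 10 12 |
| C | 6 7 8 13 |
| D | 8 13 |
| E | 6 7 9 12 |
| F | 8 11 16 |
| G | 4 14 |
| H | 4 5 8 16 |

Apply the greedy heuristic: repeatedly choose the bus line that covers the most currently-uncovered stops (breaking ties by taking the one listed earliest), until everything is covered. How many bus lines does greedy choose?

5

Greedy: pick A (covers 5 new) → pick C (covers 3 new) → pick E (covers 2 new) → pick H (covers 2 new) → pick G (covers 1 new). Total picks: 5.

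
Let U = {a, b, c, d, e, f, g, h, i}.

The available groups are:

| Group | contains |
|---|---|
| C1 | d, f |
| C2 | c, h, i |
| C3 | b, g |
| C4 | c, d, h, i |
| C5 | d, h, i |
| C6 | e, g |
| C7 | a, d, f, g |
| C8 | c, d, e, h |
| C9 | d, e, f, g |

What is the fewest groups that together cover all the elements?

C3 and C4 and C7 and C8 together: C3 ∪ C4 ∪ C7 ∪ C8 = {a, b, c, d, e, f, g, h, i} — every element is covered.
No 3 of the 9 groups cover everything (all 84 combinations miss at least one element), so 4 is optimal.

4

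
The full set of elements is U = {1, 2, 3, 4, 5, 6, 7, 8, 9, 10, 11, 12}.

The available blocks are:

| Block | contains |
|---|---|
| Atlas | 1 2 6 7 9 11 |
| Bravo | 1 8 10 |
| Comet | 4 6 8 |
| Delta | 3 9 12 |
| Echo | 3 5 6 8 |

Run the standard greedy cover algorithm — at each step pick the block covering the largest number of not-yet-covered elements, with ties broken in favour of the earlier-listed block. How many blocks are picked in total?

5

Greedy: pick Atlas (covers 6 new) → pick Echo (covers 3 new) → pick Bravo (covers 1 new) → pick Comet (covers 1 new) → pick Delta (covers 1 new). Total picks: 5.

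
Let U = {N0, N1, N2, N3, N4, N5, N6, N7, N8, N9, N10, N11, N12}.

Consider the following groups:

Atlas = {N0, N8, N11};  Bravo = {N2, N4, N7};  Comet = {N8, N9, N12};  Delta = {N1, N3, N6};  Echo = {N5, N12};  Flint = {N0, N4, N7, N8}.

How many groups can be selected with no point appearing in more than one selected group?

Atlas, Bravo, Delta, Echo are pairwise disjoint (Atlas={N0,N8,N11}; Bravo={N2,N4,N7}; Delta={N1,N3,N6}; Echo={N5,N12}).
Every remaining group overlaps one of these, and no 5 of the listed groups are pairwise disjoint, so 4 is the maximum.

4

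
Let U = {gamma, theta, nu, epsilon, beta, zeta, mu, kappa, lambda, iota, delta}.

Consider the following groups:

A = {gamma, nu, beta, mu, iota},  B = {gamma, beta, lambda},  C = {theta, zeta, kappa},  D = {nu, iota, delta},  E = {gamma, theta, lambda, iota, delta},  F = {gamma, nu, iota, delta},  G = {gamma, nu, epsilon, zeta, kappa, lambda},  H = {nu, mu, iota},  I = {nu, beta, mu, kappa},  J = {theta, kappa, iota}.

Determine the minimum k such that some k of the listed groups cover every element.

Take {E, G, I}. Their union is {gamma, theta, nu, epsilon, beta, zeta, mu, kappa, lambda, iota, delta}, which is all 11 elements.
Only G contains epsilon, so G is forced; the remaining 5 elements need at least 2 more groups (each remaining group adds at most 3) — so at least 3 groups are needed, and 3 is optimal.

3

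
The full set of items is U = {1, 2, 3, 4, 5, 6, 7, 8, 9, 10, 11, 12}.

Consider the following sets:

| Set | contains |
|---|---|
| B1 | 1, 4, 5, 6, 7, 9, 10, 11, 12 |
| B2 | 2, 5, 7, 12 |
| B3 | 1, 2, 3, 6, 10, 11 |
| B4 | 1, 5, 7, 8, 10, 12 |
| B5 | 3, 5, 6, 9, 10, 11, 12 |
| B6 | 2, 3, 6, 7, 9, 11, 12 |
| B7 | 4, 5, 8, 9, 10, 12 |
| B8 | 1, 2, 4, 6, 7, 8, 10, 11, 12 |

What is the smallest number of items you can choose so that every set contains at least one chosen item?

2

The 2 items {5, 11} hit every set.
No single item lies in every set, so at least 2 are needed and 2 is optimal.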